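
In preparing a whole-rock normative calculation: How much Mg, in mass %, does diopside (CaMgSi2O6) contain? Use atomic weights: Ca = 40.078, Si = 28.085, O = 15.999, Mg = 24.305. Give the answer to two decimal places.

11.22 mass %

M(CaMgSi2O6) = 216.547 g/mol.
Mg contributes 1 × 24.305 = 24.305 g per mole.
24.305/216.547 = 0.1122 → 11.22%.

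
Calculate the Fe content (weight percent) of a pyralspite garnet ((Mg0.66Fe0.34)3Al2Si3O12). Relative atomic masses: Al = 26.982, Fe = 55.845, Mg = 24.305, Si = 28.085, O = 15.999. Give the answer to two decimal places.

Molar mass of (Mg0.66Fe0.34)3Al2Si3O12: 1.98*24.305 + 1.02*55.845 + 2*26.982 + 3*28.085 + 12*15.999 = 435.293 g/mol.
Mass of Fe per formula unit: 1.02 × 55.845 = 56.962 g.
Weight fraction Fe = 56.962 / 435.293 = 0.1309.

13.09 weight percent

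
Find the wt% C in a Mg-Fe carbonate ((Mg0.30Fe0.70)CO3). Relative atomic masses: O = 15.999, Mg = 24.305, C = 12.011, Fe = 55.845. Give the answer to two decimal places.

Formula mass = 0.30·24.305 + 0.70·55.845 + 1·12.011 + 3·15.999 = 106.391 g/mol, of which 12.011 g is C.
So C makes up 12.011/106.391 = 0.1129 of the mass, i.e. 11.29%.

11.29 wt%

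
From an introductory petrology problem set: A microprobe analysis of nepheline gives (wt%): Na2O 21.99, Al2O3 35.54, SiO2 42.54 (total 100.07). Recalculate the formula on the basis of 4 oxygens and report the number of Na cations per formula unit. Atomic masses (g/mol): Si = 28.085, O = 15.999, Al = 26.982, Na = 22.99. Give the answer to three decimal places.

21.99 wt% Na2O ÷ 61.979 g/mol = 0.35480 mol, giving 0.70960 Na and 0.35480 O.
35.54 wt% Al2O3 ÷ 101.961 g/mol = 0.34856 mol, giving 0.69712 Al and 1.04568 O.
42.54 wt% SiO2 ÷ 60.083 g/mol = 0.70802 mol, giving 0.70802 Si and 1.41604 O.
Oxygen sums to 2.81652; scaling by 4/2.81652 = 1.42019 puts the formula on 4 O.
Na: 0.70960 × 1.42019 = 1.008 atoms per formula unit.

1.008 Na apfu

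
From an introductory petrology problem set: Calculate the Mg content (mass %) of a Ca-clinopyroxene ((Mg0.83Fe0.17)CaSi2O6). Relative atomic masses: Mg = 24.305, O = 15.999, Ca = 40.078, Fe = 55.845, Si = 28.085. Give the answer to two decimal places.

Formula mass = 0.83×24.305 + 0.17×55.845 + 1×40.078 + 2×28.085 + 6×15.999 = 221.909 g/mol, of which 20.173 g is Mg.
So Mg makes up 20.173/221.909 = 0.0909 of the mass, i.e. 9.09%.

9.09 mass %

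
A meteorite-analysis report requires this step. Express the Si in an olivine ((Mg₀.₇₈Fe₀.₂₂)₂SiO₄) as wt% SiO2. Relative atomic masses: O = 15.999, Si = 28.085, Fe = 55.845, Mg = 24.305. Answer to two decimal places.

38.87 wt%

Formula mass = 154.569 g/mol.
1 Si → 1.0000 mol SiO2 per formula unit; M(SiO2) = 60.083, so SiO2 mass = 60.083 g.
60.083/154.569 × 100 = 38.87 wt%.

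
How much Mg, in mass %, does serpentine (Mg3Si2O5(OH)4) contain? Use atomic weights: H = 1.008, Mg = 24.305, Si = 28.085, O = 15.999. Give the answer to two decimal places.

Formula mass = 3*24.305 + 2*28.085 + 9*15.999 + 4*1.008 = 277.108 g/mol, of which 72.915 g is Mg.
So Mg makes up 72.915/277.108 = 0.2631 of the mass, i.e. 26.31%.

26.31 mass %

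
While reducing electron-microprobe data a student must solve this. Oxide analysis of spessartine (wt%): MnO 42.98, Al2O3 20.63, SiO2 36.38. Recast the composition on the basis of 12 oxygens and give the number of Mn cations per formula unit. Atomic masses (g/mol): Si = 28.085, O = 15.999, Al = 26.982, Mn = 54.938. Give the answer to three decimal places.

MnO (M=70.937): mol = 0.60589; Mn = 0.60589, O = 0.60589.
Al2O3 (M=101.961): mol = 0.20233; Al = 0.40466, O = 0.60699.
SiO2 (M=60.083): mol = 0.60550; Si = 0.60550, O = 1.21100.
ΣO = 2.42388; factor = 12/ΣO = 4.95074.
Mn apfu = 0.60589 × 4.95074 = 3.000.

3.000 Mn apfu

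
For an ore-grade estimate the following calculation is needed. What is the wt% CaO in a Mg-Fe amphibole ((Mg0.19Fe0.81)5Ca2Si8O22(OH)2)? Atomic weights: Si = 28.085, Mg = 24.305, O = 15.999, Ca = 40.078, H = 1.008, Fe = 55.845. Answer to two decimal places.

11.93 wt%

M((Mg0.19Fe0.81)5Ca2Si8O22(OH)2) = 940.090 g/mol; M(CaO) = 56.077 g/mol.
Moles CaO per formula unit = 2 Ca ÷ 1 = 2.0000.
CaO fraction = (2.0000 × 56.077) / 940.090 = 112.154/940.090 = 0.1193.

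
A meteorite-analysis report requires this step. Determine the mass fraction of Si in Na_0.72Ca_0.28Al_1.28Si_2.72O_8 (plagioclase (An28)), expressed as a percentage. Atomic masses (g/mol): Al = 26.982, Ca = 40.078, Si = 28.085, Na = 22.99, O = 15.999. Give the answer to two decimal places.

28.64 mass %

Formula mass = 0.72*22.99 + 0.28*40.078 + 1.28*26.982 + 2.72*28.085 + 8*15.999 = 266.695 g/mol, of which 76.391 g is Si.
So Si makes up 76.391/266.695 = 0.2864 of the mass, i.e. 28.64%.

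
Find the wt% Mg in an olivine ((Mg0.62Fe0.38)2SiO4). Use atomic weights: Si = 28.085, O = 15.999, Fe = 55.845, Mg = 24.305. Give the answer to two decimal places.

18.30 mass %

M((Mg0.62Fe0.38)2SiO4) = 164.661 g/mol.
Mg contributes 1.24 × 24.305 = 30.138 g per mole.
30.138/164.661 = 0.1830 → 18.30%.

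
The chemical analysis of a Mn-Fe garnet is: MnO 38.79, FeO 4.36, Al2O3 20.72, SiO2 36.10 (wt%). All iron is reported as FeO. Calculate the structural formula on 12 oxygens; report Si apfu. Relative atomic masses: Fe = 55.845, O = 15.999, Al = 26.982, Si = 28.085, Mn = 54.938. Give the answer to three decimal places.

2.981 Si apfu

MnO: 38.79/70.937 = 0.54682 mol → 0.54682 mol Mn, 0.54682 mol O.
FeO: 4.36/71.844 = 0.06069 mol → 0.06069 mol Fe, 0.06069 mol O.
Al2O3: 20.72/101.961 = 0.20321 mol → 0.40642 mol Al, 0.60963 mol O.
SiO2: 36.10/60.083 = 0.60084 mol → 0.60084 mol Si, 1.20168 mol O.
Total oxygen = 2.41882 mol. Normalization factor = 12/2.41882 = 4.96110.
Si per 12 O = 0.60084 × 4.96110 = 2.981.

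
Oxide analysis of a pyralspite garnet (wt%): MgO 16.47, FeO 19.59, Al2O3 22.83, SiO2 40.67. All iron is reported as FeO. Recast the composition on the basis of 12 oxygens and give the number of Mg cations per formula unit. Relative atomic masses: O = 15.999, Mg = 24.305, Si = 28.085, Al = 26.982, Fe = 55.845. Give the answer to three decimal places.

MgO: 16.47/40.304 = 0.40864 mol → 0.40864 mol Mg, 0.40864 mol O.
FeO: 19.59/71.844 = 0.27267 mol → 0.27267 mol Fe, 0.27267 mol O.
Al2O3: 22.83/101.961 = 0.22391 mol → 0.44782 mol Al, 0.67173 mol O.
SiO2: 40.67/60.083 = 0.67690 mol → 0.67690 mol Si, 1.35380 mol O.
Total oxygen = 2.70684 mol. Normalization factor = 12/2.70684 = 4.43321.
Mg per 12 O = 0.40864 × 4.43321 = 1.812.

1.812 Mg apfu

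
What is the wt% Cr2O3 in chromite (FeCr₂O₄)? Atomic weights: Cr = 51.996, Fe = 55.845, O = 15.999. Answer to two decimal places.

Formula mass = 223.833 g/mol.
2 Cr → 1.0000 mol Cr2O3 per formula unit; M(Cr2O3) = 151.989, so Cr2O3 mass = 151.989 g.
151.989/223.833 × 100 = 67.90 wt%.

67.90 wt%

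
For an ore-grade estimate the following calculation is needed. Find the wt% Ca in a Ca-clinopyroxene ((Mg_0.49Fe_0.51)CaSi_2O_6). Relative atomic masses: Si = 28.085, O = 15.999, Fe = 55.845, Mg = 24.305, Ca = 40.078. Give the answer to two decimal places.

Molar mass of (Mg_0.49Fe_0.51)CaSi_2O_6: 0.49·24.305 + 0.51·55.845 + 1·40.078 + 2·28.085 + 6·15.999 = 232.632 g/mol.
Mass of Ca per formula unit: 1 × 40.078 = 40.078 g.
Weight fraction Ca = 40.078 / 232.632 = 0.1723.

17.23 wt%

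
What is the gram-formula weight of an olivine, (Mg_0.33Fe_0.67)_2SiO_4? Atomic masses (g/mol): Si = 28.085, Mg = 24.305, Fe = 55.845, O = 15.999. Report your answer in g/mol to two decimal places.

182.95 g/mol

M = 0.66·24.305 + 1.34·55.845 + 1·28.085 + 4·15.999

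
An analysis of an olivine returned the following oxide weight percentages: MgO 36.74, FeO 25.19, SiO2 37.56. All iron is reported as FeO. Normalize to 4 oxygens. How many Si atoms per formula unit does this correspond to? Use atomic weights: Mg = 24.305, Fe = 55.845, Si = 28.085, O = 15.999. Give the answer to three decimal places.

36.74 wt% MgO ÷ 40.304 g/mol = 0.91157 mol, giving 0.91157 Mg and 0.91157 O.
25.19 wt% FeO ÷ 71.844 g/mol = 0.35062 mol, giving 0.35062 Fe and 0.35062 O.
37.56 wt% SiO2 ÷ 60.083 g/mol = 0.62514 mol, giving 0.62514 Si and 1.25028 O.
Oxygen sums to 2.51247; scaling by 4/2.51247 = 1.59206 puts the formula on 4 O.
Si: 0.62514 × 1.59206 = 0.995 atoms per formula unit.

0.995 Si apfu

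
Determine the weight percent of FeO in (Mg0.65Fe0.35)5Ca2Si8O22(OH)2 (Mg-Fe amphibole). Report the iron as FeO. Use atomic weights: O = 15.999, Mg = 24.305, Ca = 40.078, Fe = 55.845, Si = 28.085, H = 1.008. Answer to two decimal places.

Formula mass = 867.548 g/mol.
1.75 Fe → 1.7500 mol FeO per formula unit; M(FeO) = 71.844, so FeO mass = 125.727 g.
125.727/867.548 × 100 = 14.49 wt%.

14.49 wt%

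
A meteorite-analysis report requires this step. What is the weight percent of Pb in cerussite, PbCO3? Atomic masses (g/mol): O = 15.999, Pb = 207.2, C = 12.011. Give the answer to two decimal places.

Molar mass of PbCO3: 1·207.2 + 1·12.011 + 3·15.999 = 267.208 g/mol.
Mass of Pb per formula unit: 1 × 207.2 = 207.200 g.
Weight fraction Pb = 207.200 / 267.208 = 0.7754.

77.54 mass %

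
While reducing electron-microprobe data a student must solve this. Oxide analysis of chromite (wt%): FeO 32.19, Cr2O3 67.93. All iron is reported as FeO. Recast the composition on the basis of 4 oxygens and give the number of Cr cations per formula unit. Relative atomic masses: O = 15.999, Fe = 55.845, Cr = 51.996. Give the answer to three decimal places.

FeO: 32.19/71.844 = 0.44805 mol → 0.44805 mol Fe, 0.44805 mol O.
Cr2O3: 67.93/151.989 = 0.44694 mol → 0.89388 mol Cr, 1.34082 mol O.
Total oxygen = 1.78887 mol. Normalization factor = 4/1.78887 = 2.23605.
Cr per 4 O = 0.89388 × 2.23605 = 1.999.

1.999 Cr apfu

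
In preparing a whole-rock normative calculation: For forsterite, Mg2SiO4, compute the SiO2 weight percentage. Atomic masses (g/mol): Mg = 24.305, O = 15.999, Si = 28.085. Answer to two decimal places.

42.71 wt%

Formula mass = 140.691 g/mol.
1 Si → 1.0000 mol SiO2 per formula unit; M(SiO2) = 60.083, so SiO2 mass = 60.083 g.
60.083/140.691 × 100 = 42.71 wt%.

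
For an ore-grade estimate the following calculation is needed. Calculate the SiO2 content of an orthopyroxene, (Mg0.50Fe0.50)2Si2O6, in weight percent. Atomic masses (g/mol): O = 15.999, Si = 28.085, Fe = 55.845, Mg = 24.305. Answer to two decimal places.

51.73 wt%

M((Mg0.50Fe0.50)2Si2O6) = 232.314 g/mol; M(SiO2) = 60.083 g/mol.
Moles SiO2 per formula unit = 2 Si ÷ 1 = 2.0000.
SiO2 fraction = (2.0000 × 60.083) / 232.314 = 120.166/232.314 = 0.5173.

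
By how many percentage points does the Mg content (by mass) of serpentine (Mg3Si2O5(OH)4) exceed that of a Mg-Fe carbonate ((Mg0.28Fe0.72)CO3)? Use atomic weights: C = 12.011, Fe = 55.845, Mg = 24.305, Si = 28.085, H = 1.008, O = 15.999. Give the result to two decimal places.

M(Mg3Si2O5(OH)4) = 277.108 g/mol, so wt% Mg = 72.915/277.108 × 100 = 26.31%.
M((Mg0.28Fe0.72)CO3) = 107.022 g/mol, so wt% Mg = 6.805/107.022 × 100 = 6.36%.
26.31 − 6.36 = 19.95 pp.

19.95 percentage points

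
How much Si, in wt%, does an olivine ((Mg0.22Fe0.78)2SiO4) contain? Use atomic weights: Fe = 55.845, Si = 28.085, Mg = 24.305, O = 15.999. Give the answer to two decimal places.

Molar mass of (Mg0.22Fe0.78)2SiO4: 0.44×24.305 + 1.56×55.845 + 1×28.085 + 4×15.999 = 189.893 g/mol.
Mass of Si per formula unit: 1 × 28.085 = 28.085 g.
Weight fraction Si = 28.085 / 189.893 = 0.1479.

14.79 wt%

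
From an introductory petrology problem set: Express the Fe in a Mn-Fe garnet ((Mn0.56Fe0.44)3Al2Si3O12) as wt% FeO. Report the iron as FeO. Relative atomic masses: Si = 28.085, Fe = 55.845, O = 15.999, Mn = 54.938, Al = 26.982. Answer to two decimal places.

Molar mass of (Mn0.56Fe0.44)3Al2Si3O12 = 1.68×54.938 + 1.32×55.845 + 2×26.982 + 3×28.085 + 12×15.999 = 496.218 g/mol.
Each formula unit contains 1.32 Fe, equivalent to 1.32/1 = 1.3200 mol FeO.
M(FeO) = 1×55.845 + 1×15.999 = 71.844 g/mol.
Mass of FeO per formula unit = 1.3200 × 71.844 = 94.834 g.
FeO wt% = 94.834 / 496.218 × 100 = 19.11%.

19.11 wt%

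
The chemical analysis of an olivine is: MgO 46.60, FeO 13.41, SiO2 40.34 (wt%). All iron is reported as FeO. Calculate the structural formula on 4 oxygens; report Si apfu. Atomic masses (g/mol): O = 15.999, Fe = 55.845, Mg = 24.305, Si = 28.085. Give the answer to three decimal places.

MgO: 46.60/40.304 = 1.15621 mol → 1.15621 mol Mg, 1.15621 mol O.
FeO: 13.41/71.844 = 0.18665 mol → 0.18665 mol Fe, 0.18665 mol O.
SiO2: 40.34/60.083 = 0.67140 mol → 0.67140 mol Si, 1.34280 mol O.
Total oxygen = 2.68566 mol. Normalization factor = 4/2.68566 = 1.48939.
Si per 4 O = 0.67140 × 1.48939 = 1.000.

1.000 Si apfu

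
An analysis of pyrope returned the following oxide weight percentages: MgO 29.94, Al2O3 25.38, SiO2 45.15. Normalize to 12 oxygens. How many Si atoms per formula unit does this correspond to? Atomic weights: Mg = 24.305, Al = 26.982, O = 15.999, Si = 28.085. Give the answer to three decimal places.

3.013 Si apfu

MgO (M=40.304): mol = 0.74285; Mg = 0.74285, O = 0.74285.
Al2O3 (M=101.961): mol = 0.24892; Al = 0.49784, O = 0.74676.
SiO2 (M=60.083): mol = 0.75146; Si = 0.75146, O = 1.50292.
ΣO = 2.99253; factor = 12/ΣO = 4.00998.
Si apfu = 0.75146 × 4.00998 = 3.013.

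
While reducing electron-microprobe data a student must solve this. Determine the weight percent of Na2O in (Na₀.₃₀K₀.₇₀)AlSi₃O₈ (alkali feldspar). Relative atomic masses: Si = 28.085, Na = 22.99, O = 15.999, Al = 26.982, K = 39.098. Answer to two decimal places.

3.40 wt%

M((Na₀.₃₀K₀.₇₀)AlSi₃O₈) = 273.495 g/mol; M(Na2O) = 61.979 g/mol.
Moles Na2O per formula unit = 0.30 Na ÷ 2 = 0.1500.
Na2O fraction = (0.1500 × 61.979) / 273.495 = 9.297/273.495 = 0.0340.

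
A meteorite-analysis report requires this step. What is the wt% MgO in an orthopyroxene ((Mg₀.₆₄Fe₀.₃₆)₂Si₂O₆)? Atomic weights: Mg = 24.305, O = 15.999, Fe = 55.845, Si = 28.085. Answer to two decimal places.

Molar mass of (Mg₀.₆₄Fe₀.₃₆)₂Si₂O₆ = 1.28*24.305 + 0.72*55.845 + 2*28.085 + 6*15.999 = 223.483 g/mol.
Each formula unit contains 1.28 Mg, equivalent to 1.28/1 = 1.2800 mol MgO.
M(MgO) = 1×24.305 + 1×15.999 = 40.304 g/mol.
Mass of MgO per formula unit = 1.2800 × 40.304 = 51.589 g.
MgO wt% = 51.589 / 223.483 × 100 = 23.08%.

23.08 wt%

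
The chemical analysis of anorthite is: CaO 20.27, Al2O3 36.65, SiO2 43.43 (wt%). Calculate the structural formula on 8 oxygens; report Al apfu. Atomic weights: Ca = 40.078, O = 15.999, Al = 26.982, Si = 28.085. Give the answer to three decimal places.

1.993 Al apfu

CaO (M=56.077): mol = 0.36147; Ca = 0.36147, O = 0.36147.
Al2O3 (M=101.961): mol = 0.35945; Al = 0.71890, O = 1.07835.
SiO2 (M=60.083): mol = 0.72283; Si = 0.72283, O = 1.44566.
ΣO = 2.88548; factor = 8/ΣO = 2.77250.
Al apfu = 0.71890 × 2.77250 = 1.993.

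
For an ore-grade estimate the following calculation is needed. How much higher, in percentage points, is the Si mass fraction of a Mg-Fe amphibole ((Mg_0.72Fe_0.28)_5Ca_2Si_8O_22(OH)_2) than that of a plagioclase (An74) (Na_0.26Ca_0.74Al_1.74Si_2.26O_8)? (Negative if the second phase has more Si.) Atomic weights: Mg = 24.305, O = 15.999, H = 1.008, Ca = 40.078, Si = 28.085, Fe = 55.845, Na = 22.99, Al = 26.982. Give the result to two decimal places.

Si in (Mg_0.72Fe_0.28)_5Ca_2Si_8O_22(OH)_2: molar mass 856.509 g/mol; 8×28.085 = 224.680 g → 26.23 wt%.
Si in Na_0.26Ca_0.74Al_1.74Si_2.26O_8: molar mass 274.048 g/mol; 2.26×28.085 = 63.472 g → 23.16 wt%.
Difference = 26.23 − 23.16 = 3.07 percentage points.

3.07 percentage points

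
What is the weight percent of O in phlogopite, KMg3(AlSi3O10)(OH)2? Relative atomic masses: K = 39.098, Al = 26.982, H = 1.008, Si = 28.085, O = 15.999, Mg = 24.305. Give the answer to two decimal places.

M(KMg3(AlSi3O10)(OH)2) = 417.254 g/mol.
O contributes 12 × 15.999 = 191.988 g per mole.
191.988/417.254 = 0.4601 → 46.01%.

46.01 weight percent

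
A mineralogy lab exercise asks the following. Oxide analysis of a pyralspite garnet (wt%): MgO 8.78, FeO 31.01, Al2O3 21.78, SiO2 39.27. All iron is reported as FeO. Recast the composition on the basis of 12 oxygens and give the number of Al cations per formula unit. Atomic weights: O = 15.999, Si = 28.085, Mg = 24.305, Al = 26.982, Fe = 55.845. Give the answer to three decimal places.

1.974 Al apfu

8.78 wt% MgO ÷ 40.304 g/mol = 0.21784 mol, giving 0.21784 Mg and 0.21784 O.
31.01 wt% FeO ÷ 71.844 g/mol = 0.43163 mol, giving 0.43163 Fe and 0.43163 O.
21.78 wt% Al2O3 ÷ 101.961 g/mol = 0.21361 mol, giving 0.42722 Al and 0.64083 O.
39.27 wt% SiO2 ÷ 60.083 g/mol = 0.65360 mol, giving 0.65360 Si and 1.30720 O.
Oxygen sums to 2.59750; scaling by 12/2.59750 = 4.61983 puts the formula on 12 O.
Al: 0.42722 × 4.61983 = 1.974 atoms per formula unit.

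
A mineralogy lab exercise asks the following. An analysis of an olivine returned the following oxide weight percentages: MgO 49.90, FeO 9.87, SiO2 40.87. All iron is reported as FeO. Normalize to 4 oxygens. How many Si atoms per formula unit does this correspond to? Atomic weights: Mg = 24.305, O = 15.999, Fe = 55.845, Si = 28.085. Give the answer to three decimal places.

MgO: 49.90/40.304 = 1.23809 mol → 1.23809 mol Mg, 1.23809 mol O.
FeO: 9.87/71.844 = 0.13738 mol → 0.13738 mol Fe, 0.13738 mol O.
SiO2: 40.87/60.083 = 0.68023 mol → 0.68023 mol Si, 1.36046 mol O.
Total oxygen = 2.73593 mol. Normalization factor = 4/2.73593 = 1.46203.
Si per 4 O = 0.68023 × 1.46203 = 0.995.

0.995 Si apfu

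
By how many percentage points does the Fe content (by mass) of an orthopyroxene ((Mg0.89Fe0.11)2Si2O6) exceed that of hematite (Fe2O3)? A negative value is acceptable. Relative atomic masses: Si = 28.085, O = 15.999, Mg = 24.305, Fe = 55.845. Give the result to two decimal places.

Fe in (Mg0.89Fe0.11)2Si2O6: molar mass 207.713 g/mol; 0.22×55.845 = 12.286 g → 5.91 wt%.
Fe in Fe2O3: molar mass 159.687 g/mol; 2×55.845 = 111.690 g → 69.94 wt%.
Difference = 5.91 − 69.94 = -64.03 percentage points.

-64.03 percentage points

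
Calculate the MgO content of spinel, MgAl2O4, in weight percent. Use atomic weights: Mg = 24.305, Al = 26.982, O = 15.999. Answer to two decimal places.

Formula mass = 142.265 g/mol.
1 Mg → 1.0000 mol MgO per formula unit; M(MgO) = 40.304, so MgO mass = 40.304 g.
40.304/142.265 × 100 = 28.33 wt%.

28.33 wt%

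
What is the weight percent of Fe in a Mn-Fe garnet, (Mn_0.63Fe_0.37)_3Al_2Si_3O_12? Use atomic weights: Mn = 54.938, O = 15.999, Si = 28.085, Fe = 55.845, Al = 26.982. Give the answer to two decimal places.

12.50 mass %

M((Mn_0.63Fe_0.37)_3Al_2Si_3O_12) = 496.028 g/mol.
Fe contributes 1.11 × 55.845 = 61.988 g per mole.
61.988/496.028 = 0.1250 → 12.50%.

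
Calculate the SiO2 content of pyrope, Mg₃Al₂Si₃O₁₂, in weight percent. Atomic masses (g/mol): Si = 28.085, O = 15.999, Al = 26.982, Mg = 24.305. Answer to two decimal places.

44.71 wt%

M(Mg₃Al₂Si₃O₁₂) = 403.122 g/mol; M(SiO2) = 60.083 g/mol.
Moles SiO2 per formula unit = 3 Si ÷ 1 = 3.0000.
SiO2 fraction = (3.0000 × 60.083) / 403.122 = 180.249/403.122 = 0.4471.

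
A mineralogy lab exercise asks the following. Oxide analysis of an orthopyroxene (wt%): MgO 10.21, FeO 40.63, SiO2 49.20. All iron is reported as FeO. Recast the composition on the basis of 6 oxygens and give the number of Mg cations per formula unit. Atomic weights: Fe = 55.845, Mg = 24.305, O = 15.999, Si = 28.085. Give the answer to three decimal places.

MgO: 10.21/40.304 = 0.25332 mol → 0.25332 mol Mg, 0.25332 mol O.
FeO: 40.63/71.844 = 0.56553 mol → 0.56553 mol Fe, 0.56553 mol O.
SiO2: 49.20/60.083 = 0.81887 mol → 0.81887 mol Si, 1.63774 mol O.
Total oxygen = 2.45659 mol. Normalization factor = 6/2.45659 = 2.44241.
Mg per 6 O = 0.25332 × 2.44241 = 0.619.

0.619 Mg apfu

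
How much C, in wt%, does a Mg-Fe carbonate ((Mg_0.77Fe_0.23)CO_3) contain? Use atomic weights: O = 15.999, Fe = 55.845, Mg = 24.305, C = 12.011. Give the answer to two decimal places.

13.12 wt%

Molar mass of (Mg_0.77Fe_0.23)CO_3: 0.77*24.305 + 0.23*55.845 + 1*12.011 + 3*15.999 = 91.567 g/mol.
Mass of C per formula unit: 1 × 12.011 = 12.011 g.
Weight fraction C = 12.011 / 91.567 = 0.1312.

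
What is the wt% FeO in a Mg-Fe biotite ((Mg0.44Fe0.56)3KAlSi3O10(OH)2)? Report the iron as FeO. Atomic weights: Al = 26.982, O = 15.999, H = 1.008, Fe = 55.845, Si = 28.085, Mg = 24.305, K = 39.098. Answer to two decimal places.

M((Mg0.44Fe0.56)3KAlSi3O10(OH)2) = 470.241 g/mol; M(FeO) = 71.844 g/mol.
Moles FeO per formula unit = 1.68 Fe ÷ 1 = 1.6800.
FeO fraction = (1.6800 × 71.844) / 470.241 = 120.698/470.241 = 0.2567.

25.67 wt%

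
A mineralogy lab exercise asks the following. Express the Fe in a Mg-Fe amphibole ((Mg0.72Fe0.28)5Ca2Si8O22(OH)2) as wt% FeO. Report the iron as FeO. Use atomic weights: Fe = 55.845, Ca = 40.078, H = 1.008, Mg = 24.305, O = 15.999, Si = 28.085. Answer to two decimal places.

M((Mg0.72Fe0.28)5Ca2Si8O22(OH)2) = 856.509 g/mol; M(FeO) = 71.844 g/mol.
Moles FeO per formula unit = 1.40 Fe ÷ 1 = 1.4000.
FeO fraction = (1.4000 × 71.844) / 856.509 = 100.582/856.509 = 0.1174.

11.74 wt%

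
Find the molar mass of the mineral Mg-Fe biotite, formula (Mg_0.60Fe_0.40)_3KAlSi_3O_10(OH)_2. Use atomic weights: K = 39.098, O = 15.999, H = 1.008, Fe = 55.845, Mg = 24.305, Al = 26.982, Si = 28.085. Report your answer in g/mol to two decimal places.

The formula mass is the sum 1.80·24.305 + 1.20·55.845 + 1·39.098 + 1·26.982 + 3·28.085 + 12·15.999 + 2·1.008.

455.10 g/mol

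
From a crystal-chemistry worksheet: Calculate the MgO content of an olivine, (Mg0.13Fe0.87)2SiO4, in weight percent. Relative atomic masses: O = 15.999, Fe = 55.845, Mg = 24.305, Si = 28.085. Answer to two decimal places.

5.36 wt%

M((Mg0.13Fe0.87)2SiO4) = 195.571 g/mol; M(MgO) = 40.304 g/mol.
Moles MgO per formula unit = 0.26 Mg ÷ 1 = 0.2600.
MgO fraction = (0.2600 × 40.304) / 195.571 = 10.479/195.571 = 0.0536.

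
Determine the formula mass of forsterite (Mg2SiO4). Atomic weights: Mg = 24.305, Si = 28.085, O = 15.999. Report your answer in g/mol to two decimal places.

M = 2×24.305 + 1×28.085 + 4×15.999

140.69 g/mol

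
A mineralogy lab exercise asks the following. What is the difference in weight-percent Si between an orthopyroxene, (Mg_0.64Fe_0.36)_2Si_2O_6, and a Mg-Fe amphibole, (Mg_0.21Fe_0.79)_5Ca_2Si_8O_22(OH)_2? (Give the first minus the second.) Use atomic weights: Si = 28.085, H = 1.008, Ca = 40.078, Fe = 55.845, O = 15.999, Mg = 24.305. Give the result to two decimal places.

1.15 percentage points

Si in (Mg_0.64Fe_0.36)_2Si_2O_6: molar mass 223.483 g/mol; 2×28.085 = 56.170 g → 25.13 wt%.
Si in (Mg_0.21Fe_0.79)_5Ca_2Si_8O_22(OH)_2: molar mass 936.936 g/mol; 8×28.085 = 224.680 g → 23.98 wt%.
Difference = 25.13 − 23.98 = 1.15 percentage points.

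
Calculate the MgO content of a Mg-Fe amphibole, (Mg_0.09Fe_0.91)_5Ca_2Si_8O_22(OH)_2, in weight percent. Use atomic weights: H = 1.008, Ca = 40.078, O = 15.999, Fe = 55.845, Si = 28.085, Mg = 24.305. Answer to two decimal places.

1.90 wt%

Molar mass of (Mg_0.09Fe_0.91)_5Ca_2Si_8O_22(OH)_2 = 0.45·24.305 + 4.55·55.845 + 2·40.078 + 8·28.085 + 24·15.999 + 2·1.008 = 955.860 g/mol.
Each formula unit contains 0.45 Mg, equivalent to 0.45/1 = 0.4500 mol MgO.
M(MgO) = 1×24.305 + 1×15.999 = 40.304 g/mol.
Mass of MgO per formula unit = 0.4500 × 40.304 = 18.137 g.
MgO wt% = 18.137 / 955.860 × 100 = 1.90%.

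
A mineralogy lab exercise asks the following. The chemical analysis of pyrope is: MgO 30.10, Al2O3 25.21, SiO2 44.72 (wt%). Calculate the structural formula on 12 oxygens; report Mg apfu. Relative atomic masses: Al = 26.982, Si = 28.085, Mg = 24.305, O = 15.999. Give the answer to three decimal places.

MgO (M=40.304): mol = 0.74682; Mg = 0.74682, O = 0.74682.
Al2O3 (M=101.961): mol = 0.24725; Al = 0.49450, O = 0.74175.
SiO2 (M=60.083): mol = 0.74430; Si = 0.74430, O = 1.48860.
ΣO = 2.97717; factor = 12/ΣO = 4.03067.
Mg apfu = 0.74682 × 4.03067 = 3.010.

3.010 Mg apfu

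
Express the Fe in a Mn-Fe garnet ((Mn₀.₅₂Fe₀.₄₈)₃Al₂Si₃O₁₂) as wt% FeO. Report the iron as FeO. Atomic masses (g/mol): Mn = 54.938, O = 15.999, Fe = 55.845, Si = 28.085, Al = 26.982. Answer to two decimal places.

20.84 wt%

M((Mn₀.₅₂Fe₀.₄₈)₃Al₂Si₃O₁₂) = 496.327 g/mol; M(FeO) = 71.844 g/mol.
Moles FeO per formula unit = 1.44 Fe ÷ 1 = 1.4400.
FeO fraction = (1.4400 × 71.844) / 496.327 = 103.455/496.327 = 0.2084.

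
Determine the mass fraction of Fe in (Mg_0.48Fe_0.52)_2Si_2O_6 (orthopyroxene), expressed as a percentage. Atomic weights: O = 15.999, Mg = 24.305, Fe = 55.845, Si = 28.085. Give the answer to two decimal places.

24.87 weight percent

Formula mass = 0.96×24.305 + 1.04×55.845 + 2×28.085 + 6×15.999 = 233.576 g/mol, of which 58.079 g is Fe.
So Fe makes up 58.079/233.576 = 0.2487 of the mass, i.e. 24.87%.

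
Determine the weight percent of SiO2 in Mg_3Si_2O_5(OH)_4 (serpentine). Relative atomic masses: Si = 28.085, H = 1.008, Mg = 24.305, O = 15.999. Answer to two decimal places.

Molar mass of Mg_3Si_2O_5(OH)_4 = 3·24.305 + 2·28.085 + 9·15.999 + 4·1.008 = 277.108 g/mol.
Each formula unit contains 2 Si, equivalent to 2/1 = 2.0000 mol SiO2.
M(SiO2) = 1×28.085 + 2×15.999 = 60.083 g/mol.
Mass of SiO2 per formula unit = 2.0000 × 60.083 = 120.166 g.
SiO2 wt% = 120.166 / 277.108 × 100 = 43.36%.

43.36 wt%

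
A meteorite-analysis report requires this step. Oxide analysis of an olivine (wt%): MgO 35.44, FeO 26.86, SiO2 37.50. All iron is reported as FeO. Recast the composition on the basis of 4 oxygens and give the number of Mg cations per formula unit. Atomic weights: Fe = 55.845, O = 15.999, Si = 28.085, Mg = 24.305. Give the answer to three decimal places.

1.406 Mg apfu

MgO (M=40.304): mol = 0.87932; Mg = 0.87932, O = 0.87932.
FeO (M=71.844): mol = 0.37387; Fe = 0.37387, O = 0.37387.
SiO2 (M=60.083): mol = 0.62414; Si = 0.62414, O = 1.24828.
ΣO = 2.50147; factor = 4/ΣO = 1.59906.
Mg apfu = 0.87932 × 1.59906 = 1.406.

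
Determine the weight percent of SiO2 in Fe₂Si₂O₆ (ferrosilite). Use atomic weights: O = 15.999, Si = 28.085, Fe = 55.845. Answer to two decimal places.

45.54 wt%

Molar mass of Fe₂Si₂O₆ = 2×55.845 + 2×28.085 + 6×15.999 = 263.854 g/mol.
Each formula unit contains 2 Si, equivalent to 2/1 = 2.0000 mol SiO2.
M(SiO2) = 1×28.085 + 2×15.999 = 60.083 g/mol.
Mass of SiO2 per formula unit = 2.0000 × 60.083 = 120.166 g.
SiO2 wt% = 120.166 / 263.854 × 100 = 45.54%.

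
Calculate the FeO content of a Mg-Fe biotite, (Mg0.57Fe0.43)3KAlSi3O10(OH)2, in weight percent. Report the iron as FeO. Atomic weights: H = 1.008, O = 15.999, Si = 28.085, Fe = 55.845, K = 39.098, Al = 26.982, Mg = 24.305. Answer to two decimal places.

M((Mg0.57Fe0.43)3KAlSi3O10(OH)2) = 457.941 g/mol; M(FeO) = 71.844 g/mol.
Moles FeO per formula unit = 1.29 Fe ÷ 1 = 1.2900.
FeO fraction = (1.2900 × 71.844) / 457.941 = 92.679/457.941 = 0.2024.

20.24 wt%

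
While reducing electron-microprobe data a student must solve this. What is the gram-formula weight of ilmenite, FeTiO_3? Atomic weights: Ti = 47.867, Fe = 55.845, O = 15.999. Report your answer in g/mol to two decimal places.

M = 1×55.845 + 1×47.867 + 3×15.999

151.71 g/mol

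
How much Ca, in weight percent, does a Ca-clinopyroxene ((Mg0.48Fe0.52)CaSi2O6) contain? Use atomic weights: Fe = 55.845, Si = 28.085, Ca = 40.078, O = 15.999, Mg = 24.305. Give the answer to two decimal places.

17.20 weight percent

M((Mg0.48Fe0.52)CaSi2O6) = 232.948 g/mol.
Ca contributes 1 × 40.078 = 40.078 g per mole.
40.078/232.948 = 0.1720 → 17.20%.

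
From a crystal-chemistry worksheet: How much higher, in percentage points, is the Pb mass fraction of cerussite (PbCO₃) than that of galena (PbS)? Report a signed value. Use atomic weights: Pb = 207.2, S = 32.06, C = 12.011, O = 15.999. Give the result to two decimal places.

M(PbCO₃) = 267.208 g/mol, so wt% Pb = 207.200/267.208 × 100 = 77.54%.
M(PbS) = 239.260 g/mol, so wt% Pb = 207.200/239.260 × 100 = 86.60%.
77.54 − 86.60 = -9.06 pp.

-9.06 percentage points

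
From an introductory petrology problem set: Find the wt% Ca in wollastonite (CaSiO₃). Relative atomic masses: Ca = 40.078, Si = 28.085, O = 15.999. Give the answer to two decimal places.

M(CaSiO₃) = 116.160 g/mol.
Ca contributes 1 × 40.078 = 40.078 g per mole.
40.078/116.160 = 0.3450 → 34.50%.

34.50 wt%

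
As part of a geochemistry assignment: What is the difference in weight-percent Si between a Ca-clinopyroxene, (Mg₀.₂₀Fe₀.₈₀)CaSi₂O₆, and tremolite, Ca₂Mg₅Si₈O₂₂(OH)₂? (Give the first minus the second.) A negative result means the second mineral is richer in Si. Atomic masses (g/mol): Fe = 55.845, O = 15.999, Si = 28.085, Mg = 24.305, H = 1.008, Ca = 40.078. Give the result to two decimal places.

First mineral: 56.170 g Si in 241.779 g formula = 23.23 wt% Si.
Second mineral: 224.680 g Si in 812.353 g formula = 27.66 wt% Si.
23.23% − 27.66% gives a difference of -4.43 percentage points.

-4.43 percentage points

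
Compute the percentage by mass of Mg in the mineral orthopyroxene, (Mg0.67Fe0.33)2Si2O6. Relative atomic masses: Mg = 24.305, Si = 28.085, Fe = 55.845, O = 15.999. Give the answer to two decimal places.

14.70 mass %

Formula mass = 1.34×24.305 + 0.66×55.845 + 2×28.085 + 6×15.999 = 221.590 g/mol, of which 32.569 g is Mg.
So Mg makes up 32.569/221.590 = 0.1470 of the mass, i.e. 14.70%.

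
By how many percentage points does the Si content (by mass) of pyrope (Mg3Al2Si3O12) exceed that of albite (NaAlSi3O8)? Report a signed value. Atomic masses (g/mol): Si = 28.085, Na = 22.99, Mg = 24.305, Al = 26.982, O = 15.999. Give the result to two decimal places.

Si in Mg3Al2Si3O12: molar mass 403.122 g/mol; 3×28.085 = 84.255 g → 20.90 wt%.
Si in NaAlSi3O8: molar mass 262.219 g/mol; 3×28.085 = 84.255 g → 32.13 wt%.
Difference = 20.90 − 32.13 = -11.23 percentage points.

-11.23 percentage points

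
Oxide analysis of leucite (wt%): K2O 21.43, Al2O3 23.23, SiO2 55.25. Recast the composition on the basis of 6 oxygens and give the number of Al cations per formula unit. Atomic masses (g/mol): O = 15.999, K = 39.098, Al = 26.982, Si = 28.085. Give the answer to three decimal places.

0.994 Al apfu

K2O (M=94.195): mol = 0.22751; K = 0.45502, O = 0.22751.
Al2O3 (M=101.961): mol = 0.22783; Al = 0.45566, O = 0.68349.
SiO2 (M=60.083): mol = 0.91956; Si = 0.91956, O = 1.83912.
ΣO = 2.75012; factor = 6/ΣO = 2.18172.
Al apfu = 0.45566 × 2.18172 = 0.994.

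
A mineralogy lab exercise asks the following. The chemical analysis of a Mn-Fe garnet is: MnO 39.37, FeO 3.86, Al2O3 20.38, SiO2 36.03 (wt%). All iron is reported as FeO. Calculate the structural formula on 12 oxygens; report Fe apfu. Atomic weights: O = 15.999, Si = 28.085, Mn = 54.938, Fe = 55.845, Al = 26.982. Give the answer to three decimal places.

0.268 Fe apfu

MnO: 39.37/70.937 = 0.55500 mol → 0.55500 mol Mn, 0.55500 mol O.
FeO: 3.86/71.844 = 0.05373 mol → 0.05373 mol Fe, 0.05373 mol O.
Al2O3: 20.38/101.961 = 0.19988 mol → 0.39976 mol Al, 0.59964 mol O.
SiO2: 36.03/60.083 = 0.59967 mol → 0.59967 mol Si, 1.19934 mol O.
Total oxygen = 2.40771 mol. Normalization factor = 12/2.40771 = 4.98399.
Fe per 12 O = 0.05373 × 4.98399 = 0.268.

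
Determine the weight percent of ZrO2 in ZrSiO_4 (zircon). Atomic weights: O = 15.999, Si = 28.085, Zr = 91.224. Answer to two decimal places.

M(ZrSiO_4) = 183.305 g/mol; M(ZrO2) = 123.222 g/mol.
Moles ZrO2 per formula unit = 1 Zr ÷ 1 = 1.0000.
ZrO2 fraction = (1.0000 × 123.222) / 183.305 = 123.222/183.305 = 0.6722.

67.22 wt%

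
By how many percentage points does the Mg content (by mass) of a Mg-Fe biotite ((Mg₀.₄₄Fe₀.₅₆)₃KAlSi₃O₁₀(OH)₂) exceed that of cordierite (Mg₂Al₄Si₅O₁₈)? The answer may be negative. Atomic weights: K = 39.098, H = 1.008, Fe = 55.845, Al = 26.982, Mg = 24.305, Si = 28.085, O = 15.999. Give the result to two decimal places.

Mg in (Mg₀.₄₄Fe₀.₅₆)₃KAlSi₃O₁₀(OH)₂: molar mass 470.241 g/mol; 1.32×24.305 = 32.083 g → 6.82 wt%.
Mg in Mg₂Al₄Si₅O₁₈: molar mass 584.945 g/mol; 2×24.305 = 48.610 g → 8.31 wt%.
Difference = 6.82 − 8.31 = -1.49 percentage points.

-1.49 percentage points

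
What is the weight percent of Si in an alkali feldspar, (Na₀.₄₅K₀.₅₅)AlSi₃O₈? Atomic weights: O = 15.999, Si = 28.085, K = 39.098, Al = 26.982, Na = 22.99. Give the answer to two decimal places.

Formula mass = 0.45·22.99 + 0.55·39.098 + 1·26.982 + 3·28.085 + 8·15.999 = 271.078 g/mol, of which 84.255 g is Si.
So Si makes up 84.255/271.078 = 0.3108 of the mass, i.e. 31.08%.

31.08 weight percent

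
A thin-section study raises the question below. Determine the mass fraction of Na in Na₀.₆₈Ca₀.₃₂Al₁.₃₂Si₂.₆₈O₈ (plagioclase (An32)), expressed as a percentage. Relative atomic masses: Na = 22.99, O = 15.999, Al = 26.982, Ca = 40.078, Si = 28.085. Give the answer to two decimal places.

M(Na₀.₆₈Ca₀.₃₂Al₁.₃₂Si₂.₆₈O₈) = 267.334 g/mol.
Na contributes 0.68 × 22.99 = 15.633 g per mole.
15.633/267.334 = 0.0585 → 5.85%.

5.85 weight percent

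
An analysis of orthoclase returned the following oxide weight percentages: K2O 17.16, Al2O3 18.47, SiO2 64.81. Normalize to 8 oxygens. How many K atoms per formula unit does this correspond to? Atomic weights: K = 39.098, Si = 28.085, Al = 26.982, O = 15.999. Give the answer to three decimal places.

K2O: 17.16/94.195 = 0.18218 mol → 0.36436 mol K, 0.18218 mol O.
Al2O3: 18.47/101.961 = 0.18115 mol → 0.36230 mol Al, 0.54345 mol O.
SiO2: 64.81/60.083 = 1.07867 mol → 1.07867 mol Si, 2.15734 mol O.
Total oxygen = 2.88297 mol. Normalization factor = 8/2.88297 = 2.77492.
K per 8 O = 0.36436 × 2.77492 = 1.011.

1.011 K apfu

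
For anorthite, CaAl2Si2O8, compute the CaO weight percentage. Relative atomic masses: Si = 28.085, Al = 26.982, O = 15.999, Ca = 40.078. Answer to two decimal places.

M(CaAl2Si2O8) = 278.204 g/mol; M(CaO) = 56.077 g/mol.
Moles CaO per formula unit = 1 Ca ÷ 1 = 1.0000.
CaO fraction = (1.0000 × 56.077) / 278.204 = 56.077/278.204 = 0.2016.

20.16 wt%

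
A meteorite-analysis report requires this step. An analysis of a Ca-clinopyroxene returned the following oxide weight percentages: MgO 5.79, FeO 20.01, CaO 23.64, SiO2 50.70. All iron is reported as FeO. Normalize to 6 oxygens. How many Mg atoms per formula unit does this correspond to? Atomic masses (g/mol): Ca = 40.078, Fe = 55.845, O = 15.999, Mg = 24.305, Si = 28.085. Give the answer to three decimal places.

MgO (M=40.304): mol = 0.14366; Mg = 0.14366, O = 0.14366.
FeO (M=71.844): mol = 0.27852; Fe = 0.27852, O = 0.27852.
CaO (M=56.077): mol = 0.42156; Ca = 0.42156, O = 0.42156.
SiO2 (M=60.083): mol = 0.84383; Si = 0.84383, O = 1.68766.
ΣO = 2.53140; factor = 6/ΣO = 2.37023.
Mg apfu = 0.14366 × 2.37023 = 0.341.

0.341 Mg apfu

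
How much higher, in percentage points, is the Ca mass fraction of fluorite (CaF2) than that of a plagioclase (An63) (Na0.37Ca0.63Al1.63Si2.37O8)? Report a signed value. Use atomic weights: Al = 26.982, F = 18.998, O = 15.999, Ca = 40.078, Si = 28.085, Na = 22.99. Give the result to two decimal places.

Ca in CaF2: molar mass 78.074 g/mol; 1×40.078 = 40.078 g → 51.33 wt%.
Ca in Na0.37Ca0.63Al1.63Si2.37O8: molar mass 272.290 g/mol; 0.63×40.078 = 25.249 g → 9.27 wt%.
Difference = 51.33 − 9.27 = 42.06 percentage points.

42.06 percentage points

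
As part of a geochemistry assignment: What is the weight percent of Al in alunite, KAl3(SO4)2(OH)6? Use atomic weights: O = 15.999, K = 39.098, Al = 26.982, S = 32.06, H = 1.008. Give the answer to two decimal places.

19.54 weight percent

Molar mass of KAl3(SO4)2(OH)6: 1·39.098 + 3·26.982 + 2·32.06 + 14·15.999 + 6·1.008 = 414.198 g/mol.
Mass of Al per formula unit: 3 × 26.982 = 80.946 g.
Weight fraction Al = 80.946 / 414.198 = 0.1954.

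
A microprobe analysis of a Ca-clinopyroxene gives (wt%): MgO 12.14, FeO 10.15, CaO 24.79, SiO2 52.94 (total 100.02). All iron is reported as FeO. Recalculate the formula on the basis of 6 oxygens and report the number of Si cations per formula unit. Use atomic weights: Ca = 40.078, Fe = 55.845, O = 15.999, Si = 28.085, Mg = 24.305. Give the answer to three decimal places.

MgO: 12.14/40.304 = 0.30121 mol → 0.30121 mol Mg, 0.30121 mol O.
FeO: 10.15/71.844 = 0.14128 mol → 0.14128 mol Fe, 0.14128 mol O.
CaO: 24.79/56.077 = 0.44207 mol → 0.44207 mol Ca, 0.44207 mol O.
SiO2: 52.94/60.083 = 0.88111 mol → 0.88111 mol Si, 1.76222 mol O.
Total oxygen = 2.64678 mol. Normalization factor = 6/2.64678 = 2.26691.
Si per 6 O = 0.88111 × 2.26691 = 1.997.

1.997 Si apfu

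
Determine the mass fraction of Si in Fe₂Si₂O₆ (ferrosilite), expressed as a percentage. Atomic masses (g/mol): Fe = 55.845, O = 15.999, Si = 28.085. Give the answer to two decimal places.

Formula mass = 2*55.845 + 2*28.085 + 6*15.999 = 263.854 g/mol, of which 56.170 g is Si.
So Si makes up 56.170/263.854 = 0.2129 of the mass, i.e. 21.29%.

21.29 wt%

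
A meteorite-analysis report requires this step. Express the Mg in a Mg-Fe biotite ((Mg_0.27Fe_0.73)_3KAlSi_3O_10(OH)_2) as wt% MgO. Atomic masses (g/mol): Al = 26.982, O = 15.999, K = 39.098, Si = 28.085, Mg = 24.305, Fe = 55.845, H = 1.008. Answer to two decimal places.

Molar mass of (Mg_0.27Fe_0.73)_3KAlSi_3O_10(OH)_2 = 0.81×24.305 + 2.19×55.845 + 1×39.098 + 1×26.982 + 3×28.085 + 12×15.999 + 2×1.008 = 486.327 g/mol.
Each formula unit contains 0.81 Mg, equivalent to 0.81/1 = 0.8100 mol MgO.
M(MgO) = 1×24.305 + 1×15.999 = 40.304 g/mol.
Mass of MgO per formula unit = 0.8100 × 40.304 = 32.646 g.
MgO wt% = 32.646 / 486.327 × 100 = 6.71%.

6.71 wt%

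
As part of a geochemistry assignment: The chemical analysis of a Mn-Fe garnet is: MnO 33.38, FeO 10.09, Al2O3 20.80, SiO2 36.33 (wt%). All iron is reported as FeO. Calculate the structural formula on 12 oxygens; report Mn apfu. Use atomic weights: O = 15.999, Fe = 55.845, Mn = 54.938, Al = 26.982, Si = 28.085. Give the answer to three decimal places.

2.322 Mn apfu

MnO: 33.38/70.937 = 0.47056 mol → 0.47056 mol Mn, 0.47056 mol O.
FeO: 10.09/71.844 = 0.14044 mol → 0.14044 mol Fe, 0.14044 mol O.
Al2O3: 20.80/101.961 = 0.20400 mol → 0.40800 mol Al, 0.61200 mol O.
SiO2: 36.33/60.083 = 0.60466 mol → 0.60466 mol Si, 1.20932 mol O.
Total oxygen = 2.43232 mol. Normalization factor = 12/2.43232 = 4.93356.
Mn per 12 O = 0.47056 × 4.93356 = 2.322.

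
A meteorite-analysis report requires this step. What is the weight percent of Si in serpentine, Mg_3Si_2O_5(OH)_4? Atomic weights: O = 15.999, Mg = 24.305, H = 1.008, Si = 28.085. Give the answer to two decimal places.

Formula mass = 3·24.305 + 2·28.085 + 9·15.999 + 4·1.008 = 277.108 g/mol, of which 56.170 g is Si.
So Si makes up 56.170/277.108 = 0.2027 of the mass, i.e. 20.27%.

20.27 weight percent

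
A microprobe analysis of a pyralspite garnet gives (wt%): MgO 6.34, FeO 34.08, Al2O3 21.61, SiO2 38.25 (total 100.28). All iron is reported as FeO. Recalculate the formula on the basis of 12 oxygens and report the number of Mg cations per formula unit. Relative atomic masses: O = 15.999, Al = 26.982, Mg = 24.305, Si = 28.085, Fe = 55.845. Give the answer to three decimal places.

MgO (M=40.304): mol = 0.15730; Mg = 0.15730, O = 0.15730.
FeO (M=71.844): mol = 0.47436; Fe = 0.47436, O = 0.47436.
Al2O3 (M=101.961): mol = 0.21194; Al = 0.42388, O = 0.63582.
SiO2 (M=60.083): mol = 0.63662; Si = 0.63662, O = 1.27324.
ΣO = 2.54072; factor = 12/ΣO = 4.72307.
Mg apfu = 0.15730 × 4.72307 = 0.743.

0.743 Mg apfu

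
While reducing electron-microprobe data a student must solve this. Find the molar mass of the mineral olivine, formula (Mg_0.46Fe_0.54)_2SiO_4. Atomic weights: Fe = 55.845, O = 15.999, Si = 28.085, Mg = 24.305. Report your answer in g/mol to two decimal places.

The formula mass is the sum 0.92·24.305 + 1.08·55.845 + 1·28.085 + 4·15.999.

174.75 g/mol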